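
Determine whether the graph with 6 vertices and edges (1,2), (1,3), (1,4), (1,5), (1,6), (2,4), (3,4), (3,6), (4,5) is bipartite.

Step 1: Attempt 2-coloring using BFS:
  Start at vertex 1, assign color 0
  Color vertex 2 with color 1 (neighbor of 1)
  Color vertex 3 with color 1 (neighbor of 1)
  Color vertex 4 with color 1 (neighbor of 1)
  Color vertex 5 with color 1 (neighbor of 1)
  Color vertex 6 with color 1 (neighbor of 1)

Step 2: Conflict found! Vertices 2 and 4 are adjacent but have the same color.
This means the graph contains an odd cycle.

The graph is NOT bipartite.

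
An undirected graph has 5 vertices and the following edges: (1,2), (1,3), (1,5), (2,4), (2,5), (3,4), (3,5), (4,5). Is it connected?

Step 1: Build adjacency list from edges:
  1: 2, 3, 5
  2: 1, 4, 5
  3: 1, 4, 5
  4: 2, 3, 5
  5: 1, 2, 3, 4

Step 2: Run BFS/DFS from vertex 1:
  Visited: {1, 2, 3, 5, 4}
  Reached 5 of 5 vertices

Step 3: All 5 vertices reached from vertex 1, so the graph is connected.
Answer: Yes, the graph is connected.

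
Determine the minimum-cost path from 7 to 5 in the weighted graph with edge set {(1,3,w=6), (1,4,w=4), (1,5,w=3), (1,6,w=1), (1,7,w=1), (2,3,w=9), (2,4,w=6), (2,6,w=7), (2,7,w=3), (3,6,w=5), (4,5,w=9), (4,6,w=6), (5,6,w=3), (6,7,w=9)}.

Step 1: Build adjacency list with weights:
  1: 3(w=6), 4(w=4), 5(w=3), 6(w=1), 7(w=1)
  2: 3(w=9), 4(w=6), 6(w=7), 7(w=3)
  3: 1(w=6), 2(w=9), 6(w=5)
  4: 1(w=4), 2(w=6), 5(w=9), 6(w=6)
  5: 1(w=3), 4(w=9), 6(w=3)
  6: 1(w=1), 2(w=7), 3(w=5), 4(w=6), 5(w=3), 7(w=9)
  7: 1(w=1), 2(w=3), 6(w=9)

Step 2: Apply Dijkstra's algorithm from vertex 7:
  Visit vertex 7 (distance=0)
    Update dist[1] = 1
    Update dist[2] = 3
    Update dist[6] = 9
  Visit vertex 1 (distance=1)
    Update dist[3] = 7
    Update dist[4] = 5
    Update dist[5] = 4
    Update dist[6] = 2
  Visit vertex 6 (distance=2)
  Visit vertex 2 (distance=3)
  Visit vertex 5 (distance=4)

Step 3: Shortest path: 7 -> 1 -> 5
Total weight: 1 + 3 = 4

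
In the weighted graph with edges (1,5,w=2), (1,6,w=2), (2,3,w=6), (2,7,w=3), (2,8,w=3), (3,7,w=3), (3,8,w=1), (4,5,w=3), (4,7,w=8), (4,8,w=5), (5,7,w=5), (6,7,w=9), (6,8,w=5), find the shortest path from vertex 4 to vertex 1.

Step 1: Build adjacency list with weights:
  1: 5(w=2), 6(w=2)
  2: 3(w=6), 7(w=3), 8(w=3)
  3: 2(w=6), 7(w=3), 8(w=1)
  4: 5(w=3), 7(w=8), 8(w=5)
  5: 1(w=2), 4(w=3), 7(w=5)
  6: 1(w=2), 7(w=9), 8(w=5)
  7: 2(w=3), 3(w=3), 4(w=8), 5(w=5), 6(w=9)
  8: 2(w=3), 3(w=1), 4(w=5), 6(w=5)

Step 2: Apply Dijkstra's algorithm from vertex 4:
  Visit vertex 4 (distance=0)
    Update dist[5] = 3
    Update dist[7] = 8
    Update dist[8] = 5
  Visit vertex 5 (distance=3)
    Update dist[1] = 5
  Visit vertex 1 (distance=5)
    Update dist[6] = 7

Step 3: Shortest path: 4 -> 5 -> 1
Total weight: 3 + 2 = 5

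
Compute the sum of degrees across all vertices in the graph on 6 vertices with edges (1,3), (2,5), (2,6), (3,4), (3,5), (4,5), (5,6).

Step 1: Count edges incident to each vertex:
  deg(1) = 1 (neighbors: 3)
  deg(2) = 2 (neighbors: 5, 6)
  deg(3) = 3 (neighbors: 1, 4, 5)
  deg(4) = 2 (neighbors: 3, 5)
  deg(5) = 4 (neighbors: 2, 3, 4, 6)
  deg(6) = 2 (neighbors: 2, 5)

Step 2: Sum all degrees:
  1 + 2 + 3 + 2 + 4 + 2 = 14

Verification: sum of degrees = 2 * |E| = 2 * 7 = 14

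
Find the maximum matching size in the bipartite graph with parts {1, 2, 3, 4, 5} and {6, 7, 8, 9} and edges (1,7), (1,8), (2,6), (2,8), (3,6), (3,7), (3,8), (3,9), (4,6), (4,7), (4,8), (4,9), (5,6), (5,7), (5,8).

Step 1: List the neighbors of each left vertex:
  1: 7, 8
  2: 6, 8
  3: 6, 7, 8, 9
  4: 6, 7, 8, 9
  5: 6, 7, 8

Step 2: Greedily match left vertices, then look for augmenting paths:
  Match 1 -- 7
  Match 2 -- 6
  Match 3 -- 8
  Match 4 -- 9
  No augmenting path remains.

Step 3: Verify this is maximum:
  Matching size 4 = min(|L|, |R|) = min(5, 4), which is an upper bound, so this matching is maximum.

Maximum matching: {(1,7), (2,6), (3,8), (4,9)}
Size: 4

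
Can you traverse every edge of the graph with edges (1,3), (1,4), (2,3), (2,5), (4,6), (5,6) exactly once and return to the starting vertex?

Step 1: Find the degree of each vertex:
  deg(1) = 2
  deg(2) = 2
  deg(3) = 2
  deg(4) = 2
  deg(5) = 2
  deg(6) = 2

Step 2: Count vertices with odd degree:
  All vertices have even degree (0 odd-degree vertices)

Step 3: Apply Euler's theorem:
  - Eulerian circuit exists iff graph is connected and all vertices have even degree
  - Eulerian path exists iff graph is connected and has 0 or 2 odd-degree vertices

Graph is connected with 0 odd-degree vertices.
Both Eulerian circuit and Eulerian path exist.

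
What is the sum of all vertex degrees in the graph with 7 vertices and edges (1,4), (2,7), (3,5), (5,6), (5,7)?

Step 1: Count edges incident to each vertex:
  deg(1) = 1 (neighbors: 4)
  deg(2) = 1 (neighbors: 7)
  deg(3) = 1 (neighbors: 5)
  deg(4) = 1 (neighbors: 1)
  deg(5) = 3 (neighbors: 3, 6, 7)
  deg(6) = 1 (neighbors: 5)
  deg(7) = 2 (neighbors: 2, 5)

Step 2: Sum all degrees:
  1 + 1 + 1 + 1 + 3 + 1 + 2 = 10

Verification: sum of degrees = 2 * |E| = 2 * 5 = 10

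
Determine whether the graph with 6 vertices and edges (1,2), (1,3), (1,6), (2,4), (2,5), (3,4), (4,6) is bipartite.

Step 1: Attempt 2-coloring using BFS:
  Start at vertex 1, assign color 0
  Color vertex 2 with color 1 (neighbor of 1)
  Color vertex 3 with color 1 (neighbor of 1)
  Color vertex 6 with color 1 (neighbor of 1)
  Color vertex 4 with color 0 (neighbor of 2)
  Color vertex 5 with color 0 (neighbor of 2)

Step 2: 2-coloring succeeded. No conflicts found.
  Set A (color 0): {1, 4, 5}
  Set B (color 1): {2, 3, 6}

The graph is bipartite with partition {1, 4, 5}, {2, 3, 6}.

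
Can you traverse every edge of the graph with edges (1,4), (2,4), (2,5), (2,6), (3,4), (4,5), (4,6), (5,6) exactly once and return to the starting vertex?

Step 1: Find the degree of each vertex:
  deg(1) = 1
  deg(2) = 3
  deg(3) = 1
  deg(4) = 5
  deg(5) = 3
  deg(6) = 3

Step 2: Count vertices with odd degree:
  Odd-degree vertices: 1, 2, 3, 4, 5, 6 (6 total)

Step 3: Apply Euler's theorem:
  - Eulerian circuit exists iff graph is connected and all vertices have even degree
  - Eulerian path exists iff graph is connected and has 0 or 2 odd-degree vertices

Graph has 6 odd-degree vertices (need 0 or 2).
Neither Eulerian path nor Eulerian circuit exists.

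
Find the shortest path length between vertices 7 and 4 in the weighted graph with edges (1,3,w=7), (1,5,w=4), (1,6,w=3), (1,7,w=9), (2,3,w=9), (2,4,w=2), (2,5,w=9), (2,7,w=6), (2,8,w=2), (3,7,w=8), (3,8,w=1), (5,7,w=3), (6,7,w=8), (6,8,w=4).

Step 1: Build adjacency list with weights:
  1: 3(w=7), 5(w=4), 6(w=3), 7(w=9)
  2: 3(w=9), 4(w=2), 5(w=9), 7(w=6), 8(w=2)
  3: 1(w=7), 2(w=9), 7(w=8), 8(w=1)
  4: 2(w=2)
  5: 1(w=4), 2(w=9), 7(w=3)
  6: 1(w=3), 7(w=8), 8(w=4)
  7: 1(w=9), 2(w=6), 3(w=8), 5(w=3), 6(w=8)
  8: 2(w=2), 3(w=1), 6(w=4)

Step 2: Apply Dijkstra's algorithm from vertex 7:
  Visit vertex 7 (distance=0)
    Update dist[1] = 9
    Update dist[2] = 6
    Update dist[3] = 8
    Update dist[5] = 3
    Update dist[6] = 8
  Visit vertex 5 (distance=3)
    Update dist[1] = 7
  Visit vertex 2 (distance=6)
    Update dist[4] = 8
    Update dist[8] = 8
  Visit vertex 1 (distance=7)
  Visit vertex 3 (distance=8)
  Visit vertex 4 (distance=8)

Step 3: Shortest path: 7 -> 2 -> 4
Total weight: 6 + 2 = 8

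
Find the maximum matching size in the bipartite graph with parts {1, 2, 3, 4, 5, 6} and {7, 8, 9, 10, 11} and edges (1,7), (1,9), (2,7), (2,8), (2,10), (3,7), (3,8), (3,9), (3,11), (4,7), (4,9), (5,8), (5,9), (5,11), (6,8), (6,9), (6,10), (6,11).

Step 1: List the neighbors of each left vertex:
  1: 7, 9
  2: 7, 8, 10
  3: 7, 8, 9, 11
  4: 7, 9
  5: 8, 9, 11
  6: 8, 9, 10, 11

Step 2: Greedily match left vertices, then look for augmenting paths:
  Match 1 -- 7
  Match 2 -- 8
  Match 3 -- 9
  Match 5 -- 11
  Match 6 -- 10
  No augmenting path remains.

Step 3: Verify this is maximum:
  Matching size 5 = min(|L|, |R|) = min(6, 5), which is an upper bound, so this matching is maximum.

Maximum matching: {(1,7), (2,8), (3,9), (5,11), (6,10)}
Size: 5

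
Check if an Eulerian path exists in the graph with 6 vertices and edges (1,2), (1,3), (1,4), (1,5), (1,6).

Step 1: Find the degree of each vertex:
  deg(1) = 5
  deg(2) = 1
  deg(3) = 1
  deg(4) = 1
  deg(5) = 1
  deg(6) = 1

Step 2: Count vertices with odd degree:
  Odd-degree vertices: 1, 2, 3, 4, 5, 6 (6 total)

Step 3: Apply Euler's theorem:
  - Eulerian circuit exists iff graph is connected and all vertices have even degree
  - Eulerian path exists iff graph is connected and has 0 or 2 odd-degree vertices

Graph has 6 odd-degree vertices (need 0 or 2).
Neither Eulerian path nor Eulerian circuit exists.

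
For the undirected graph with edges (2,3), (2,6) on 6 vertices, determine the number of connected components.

Step 1: Build adjacency list from edges:
  1: (none)
  2: 3, 6
  3: 2
  4: (none)
  5: (none)
  6: 2

Step 2: Run BFS/DFS from vertex 1:
  Visited: {1}
  Reached 1 of 6 vertices

Step 3: Only 1 of 6 vertices reached. Graph is disconnected.
Connected components: {1}, {2, 3, 6}, {4}, {5}
Number of connected components: 4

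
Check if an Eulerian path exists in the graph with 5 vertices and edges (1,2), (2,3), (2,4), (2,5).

Step 1: Find the degree of each vertex:
  deg(1) = 1
  deg(2) = 4
  deg(3) = 1
  deg(4) = 1
  deg(5) = 1

Step 2: Count vertices with odd degree:
  Odd-degree vertices: 1, 3, 4, 5 (4 total)

Step 3: Apply Euler's theorem:
  - Eulerian circuit exists iff graph is connected and all vertices have even degree
  - Eulerian path exists iff graph is connected and has 0 or 2 odd-degree vertices

Graph has 4 odd-degree vertices (need 0 or 2).
Neither Eulerian path nor Eulerian circuit exists.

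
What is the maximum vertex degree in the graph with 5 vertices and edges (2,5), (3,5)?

Step 1: Count edges incident to each vertex:
  deg(1) = 0 (neighbors: none)
  deg(2) = 1 (neighbors: 5)
  deg(3) = 1 (neighbors: 5)
  deg(4) = 0 (neighbors: none)
  deg(5) = 2 (neighbors: 2, 3)

Step 2: Find maximum:
  max(0, 1, 1, 0, 2) = 2 (vertex 5)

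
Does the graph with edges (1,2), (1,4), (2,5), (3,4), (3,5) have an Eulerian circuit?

Step 1: Find the degree of each vertex:
  deg(1) = 2
  deg(2) = 2
  deg(3) = 2
  deg(4) = 2
  deg(5) = 2

Step 2: Count vertices with odd degree:
  All vertices have even degree (0 odd-degree vertices)

Step 3: Apply Euler's theorem:
  - Eulerian circuit exists iff graph is connected and all vertices have even degree
  - Eulerian path exists iff graph is connected and has 0 or 2 odd-degree vertices

Graph is connected with 0 odd-degree vertices.
Both Eulerian circuit and Eulerian path exist.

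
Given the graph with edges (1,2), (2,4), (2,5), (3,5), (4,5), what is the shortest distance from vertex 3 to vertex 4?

Step 1: Build adjacency list:
  1: 2
  2: 1, 4, 5
  3: 5
  4: 2, 5
  5: 2, 3, 4

Step 2: BFS from vertex 3 to find shortest path to 4:
  vertex 5 reached at distance 1
  vertex 2 reached at distance 2
  vertex 4 reached at distance 2

Step 3: Shortest path: 3 -> 5 -> 4
Path length: 2 edges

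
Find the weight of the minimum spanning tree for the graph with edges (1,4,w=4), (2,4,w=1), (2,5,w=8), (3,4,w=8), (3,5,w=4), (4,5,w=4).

Apply Kruskal's algorithm (sort edges by weight, add if no cycle):

Sorted edges by weight:
  (2,4) w=1
  (1,4) w=4
  (3,5) w=4
  (4,5) w=4
  (2,5) w=8
  (3,4) w=8

Add edge (2,4) w=1 -- no cycle. Running total: 1
Add edge (1,4) w=4 -- no cycle. Running total: 5
Add edge (3,5) w=4 -- no cycle. Running total: 9
Add edge (4,5) w=4 -- no cycle. Running total: 13

MST edges: (2,4,w=1), (1,4,w=4), (3,5,w=4), (4,5,w=4)
Total MST weight: 1 + 4 + 4 + 4 = 13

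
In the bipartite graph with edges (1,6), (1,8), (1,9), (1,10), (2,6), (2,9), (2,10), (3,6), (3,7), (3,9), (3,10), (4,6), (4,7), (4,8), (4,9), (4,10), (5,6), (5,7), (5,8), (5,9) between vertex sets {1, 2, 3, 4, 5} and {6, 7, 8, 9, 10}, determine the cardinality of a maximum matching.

Step 1: List the neighbors of each left vertex:
  1: 6, 8, 9, 10
  2: 6, 9, 10
  3: 6, 7, 9, 10
  4: 6, 7, 8, 9, 10
  5: 6, 7, 8, 9

Step 2: Greedily match left vertices, then look for augmenting paths:
  Match 1 -- 10
  Match 2 -- 9
  Match 3 -- 7
  Match 4 -- 8
  Match 5 -- 6
  No augmenting path remains.

Step 3: Verify this is maximum:
  Matching size 5 = min(|L|, |R|) = min(5, 5), which is an upper bound, so this matching is maximum.

Maximum matching: {(1,10), (2,9), (3,7), (4,8), (5,6)}
Size: 5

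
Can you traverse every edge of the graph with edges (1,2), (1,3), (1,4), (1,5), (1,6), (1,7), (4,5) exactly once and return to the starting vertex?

Step 1: Find the degree of each vertex:
  deg(1) = 6
  deg(2) = 1
  deg(3) = 1
  deg(4) = 2
  deg(5) = 2
  deg(6) = 1
  deg(7) = 1

Step 2: Count vertices with odd degree:
  Odd-degree vertices: 2, 3, 6, 7 (4 total)

Step 3: Apply Euler's theorem:
  - Eulerian circuit exists iff graph is connected and all vertices have even degree
  - Eulerian path exists iff graph is connected and has 0 or 2 odd-degree vertices

Graph has 4 odd-degree vertices (need 0 or 2).
Neither Eulerian path nor Eulerian circuit exists.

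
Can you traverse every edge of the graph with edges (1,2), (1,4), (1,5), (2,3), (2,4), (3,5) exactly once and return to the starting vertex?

Step 1: Find the degree of each vertex:
  deg(1) = 3
  deg(2) = 3
  deg(3) = 2
  deg(4) = 2
  deg(5) = 2

Step 2: Count vertices with odd degree:
  Odd-degree vertices: 1, 2 (2 total)

Step 3: Apply Euler's theorem:
  - Eulerian circuit exists iff graph is connected and all vertices have even degree
  - Eulerian path exists iff graph is connected and has 0 or 2 odd-degree vertices

Graph is connected with exactly 2 odd-degree vertices (1, 2).
Eulerian path exists (starting and ending at the odd-degree vertices), but no Eulerian circuit.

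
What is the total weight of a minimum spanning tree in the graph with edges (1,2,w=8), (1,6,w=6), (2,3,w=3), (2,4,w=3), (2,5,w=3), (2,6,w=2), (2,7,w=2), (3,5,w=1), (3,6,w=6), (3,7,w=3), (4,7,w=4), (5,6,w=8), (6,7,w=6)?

Apply Kruskal's algorithm (sort edges by weight, add if no cycle):

Sorted edges by weight:
  (3,5) w=1
  (2,6) w=2
  (2,7) w=2
  (2,3) w=3
  (2,4) w=3
  (2,5) w=3
  (3,7) w=3
  (4,7) w=4
  (1,6) w=6
  (3,6) w=6
  (6,7) w=6
  (1,2) w=8
  (5,6) w=8

Add edge (3,5) w=1 -- no cycle. Running total: 1
Add edge (2,6) w=2 -- no cycle. Running total: 3
Add edge (2,7) w=2 -- no cycle. Running total: 5
Add edge (2,3) w=3 -- no cycle. Running total: 8
Add edge (2,4) w=3 -- no cycle. Running total: 11
Skip edge (2,5) w=3 -- would create cycle
Skip edge (3,7) w=3 -- would create cycle
Skip edge (4,7) w=4 -- would create cycle
Add edge (1,6) w=6 -- no cycle. Running total: 17

MST edges: (3,5,w=1), (2,6,w=2), (2,7,w=2), (2,3,w=3), (2,4,w=3), (1,6,w=6)
Total MST weight: 1 + 2 + 2 + 3 + 3 + 6 = 17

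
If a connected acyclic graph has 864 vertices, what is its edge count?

A tree on n vertices always has exactly n - 1 edges.
For n = 864: edges = 864 - 1 = 863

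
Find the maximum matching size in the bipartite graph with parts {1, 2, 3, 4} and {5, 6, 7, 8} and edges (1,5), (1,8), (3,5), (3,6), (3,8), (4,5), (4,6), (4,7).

Step 1: List the neighbors of each left vertex:
  1: 5, 8
  2: (none)
  3: 5, 6, 8
  4: 5, 6, 7

Step 2: Greedily match left vertices, then look for augmenting paths:
  Match 1 -- 5
  Match 3 -- 6
  Match 4 -- 7
  No augmenting path remains.

Step 3: Verify this is maximum:
  Matching has size 3. The vertex set {1, 3, 4} covers every edge and has size 3; any matching has at most one edge per cover vertex, so 3 is maximum (König's theorem).

Maximum matching: {(1,5), (3,6), (4,7)}
Size: 3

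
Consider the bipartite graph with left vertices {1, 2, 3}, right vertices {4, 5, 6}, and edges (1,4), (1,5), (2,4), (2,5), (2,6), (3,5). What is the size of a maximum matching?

Step 1: List the neighbors of each left vertex:
  1: 4, 5
  2: 4, 5, 6
  3: 5

Step 2: Greedily match left vertices, then look for augmenting paths:
  Match 1 -- 4
  Match 2 -- 6
  Match 3 -- 5
  No augmenting path remains.

Step 3: Verify this is maximum:
  Matching size 3 = min(|L|, |R|) = min(3, 3), which is an upper bound, so this matching is maximum.

Maximum matching: {(1,4), (2,6), (3,5)}
Size: 3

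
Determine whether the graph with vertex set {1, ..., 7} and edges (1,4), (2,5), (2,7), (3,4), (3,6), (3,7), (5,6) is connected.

Step 1: Build adjacency list from edges:
  1: 4
  2: 5, 7
  3: 4, 6, 7
  4: 1, 3
  5: 2, 6
  6: 3, 5
  7: 2, 3

Step 2: Run BFS/DFS from vertex 1:
  Visited: {1, 4, 3, 6, 7, 5, 2}
  Reached 7 of 7 vertices

Step 3: All 7 vertices reached from vertex 1, so the graph is connected.
Answer: Yes, the graph is connected.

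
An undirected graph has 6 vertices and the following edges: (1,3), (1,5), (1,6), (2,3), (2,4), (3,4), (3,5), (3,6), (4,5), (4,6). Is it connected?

Step 1: Build adjacency list from edges:
  1: 3, 5, 6
  2: 3, 4
  3: 1, 2, 4, 5, 6
  4: 2, 3, 5, 6
  5: 1, 3, 4
  6: 1, 3, 4

Step 2: Run BFS/DFS from vertex 1:
  Visited: {1, 3, 5, 6, 2, 4}
  Reached 6 of 6 vertices

Step 3: All 6 vertices reached from vertex 1, so the graph is connected.
Answer: Yes, the graph is connected.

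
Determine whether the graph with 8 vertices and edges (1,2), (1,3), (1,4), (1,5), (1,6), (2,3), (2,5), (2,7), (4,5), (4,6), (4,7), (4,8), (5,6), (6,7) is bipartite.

Step 1: Attempt 2-coloring using BFS:
  Start at vertex 1, assign color 0
  Color vertex 2 with color 1 (neighbor of 1)
  Color vertex 3 with color 1 (neighbor of 1)
  Color vertex 4 with color 1 (neighbor of 1)
  Color vertex 5 with color 1 (neighbor of 1)
  Color vertex 6 with color 1 (neighbor of 1)

Step 2: Conflict found! Vertices 2 and 3 are adjacent but have the same color.
This means the graph contains an odd cycle.

The graph is NOT bipartite.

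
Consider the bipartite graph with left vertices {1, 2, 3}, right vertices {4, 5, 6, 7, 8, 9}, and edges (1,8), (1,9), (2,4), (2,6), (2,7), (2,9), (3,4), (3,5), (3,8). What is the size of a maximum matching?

Step 1: List the neighbors of each left vertex:
  1: 8, 9
  2: 4, 6, 7, 9
  3: 4, 5, 8

Step 2: Greedily match left vertices, then look for augmenting paths:
  Match 1 -- 8
  Match 2 -- 4
  Match 3 -- 5
  No augmenting path remains.

Step 3: Verify this is maximum:
  Matching size 3 = min(|L|, |R|) = min(3, 6), which is an upper bound, so this matching is maximum.

Maximum matching: {(1,8), (2,4), (3,5)}
Size: 3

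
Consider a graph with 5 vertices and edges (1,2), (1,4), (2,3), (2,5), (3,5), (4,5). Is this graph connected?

Step 1: Build adjacency list from edges:
  1: 2, 4
  2: 1, 3, 5
  3: 2, 5
  4: 1, 5
  5: 2, 3, 4

Step 2: Run BFS/DFS from vertex 1:
  Visited: {1, 2, 4, 3, 5}
  Reached 5 of 5 vertices

Step 3: All 5 vertices reached from vertex 1, so the graph is connected.
Answer: Yes, the graph is connected.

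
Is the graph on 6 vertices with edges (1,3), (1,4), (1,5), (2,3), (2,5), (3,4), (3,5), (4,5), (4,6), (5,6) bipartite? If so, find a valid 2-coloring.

Step 1: Attempt 2-coloring using BFS:
  Start at vertex 1, assign color 0
  Color vertex 3 with color 1 (neighbor of 1)
  Color vertex 4 with color 1 (neighbor of 1)
  Color vertex 5 with color 1 (neighbor of 1)
  Color vertex 2 with color 0 (neighbor of 3)

Step 2: Conflict found! Vertices 3 and 4 are adjacent but have the same color.
This means the graph contains an odd cycle.

The graph is NOT bipartite.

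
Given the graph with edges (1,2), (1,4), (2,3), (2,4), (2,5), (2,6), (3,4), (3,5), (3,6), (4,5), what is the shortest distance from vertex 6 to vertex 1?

Step 1: Build adjacency list:
  1: 2, 4
  2: 1, 3, 4, 5, 6
  3: 2, 4, 5, 6
  4: 1, 2, 3, 5
  5: 2, 3, 4
  6: 2, 3

Step 2: BFS from vertex 6 to find shortest path to 1:
  vertex 2 reached at distance 1
  vertex 3 reached at distance 1
  vertex 1 reached at distance 2

Step 3: Shortest path: 6 -> 2 -> 1
Path length: 2 edges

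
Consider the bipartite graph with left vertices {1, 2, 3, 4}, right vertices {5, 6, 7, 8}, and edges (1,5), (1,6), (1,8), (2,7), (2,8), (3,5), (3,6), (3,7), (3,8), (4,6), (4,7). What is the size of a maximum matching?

Step 1: List the neighbors of each left vertex:
  1: 5, 6, 8
  2: 7, 8
  3: 5, 6, 7, 8
  4: 6, 7

Step 2: Greedily match left vertices, then look for augmenting paths:
  Match 1 -- 5
  Match 2 -- 7
  Match 3 -- 8
  Match 4 -- 6
  No augmenting path remains.

Step 3: Verify this is maximum:
  Matching size 4 = min(|L|, |R|) = min(4, 4), which is an upper bound, so this matching is maximum.

Maximum matching: {(1,5), (2,7), (3,8), (4,6)}
Size: 4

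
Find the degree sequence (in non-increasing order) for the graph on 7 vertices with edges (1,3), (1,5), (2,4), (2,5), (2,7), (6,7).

Step 1: Count edges incident to each vertex:
  deg(1) = 2 (neighbors: 3, 5)
  deg(2) = 3 (neighbors: 4, 5, 7)
  deg(3) = 1 (neighbors: 1)
  deg(4) = 1 (neighbors: 2)
  deg(5) = 2 (neighbors: 1, 2)
  deg(6) = 1 (neighbors: 7)
  deg(7) = 2 (neighbors: 2, 6)

Step 2: Sort degrees in non-increasing order:
  Degrees: [2, 3, 1, 1, 2, 1, 2] -> sorted: [3, 2, 2, 2, 1, 1, 1]

Degree sequence: [3, 2, 2, 2, 1, 1, 1]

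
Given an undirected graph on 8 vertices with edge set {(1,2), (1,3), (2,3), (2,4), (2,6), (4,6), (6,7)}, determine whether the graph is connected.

Step 1: Build adjacency list from edges:
  1: 2, 3
  2: 1, 3, 4, 6
  3: 1, 2
  4: 2, 6
  5: (none)
  6: 2, 4, 7
  7: 6
  8: (none)

Step 2: Run BFS/DFS from vertex 1:
  Visited: {1, 2, 3, 4, 6, 7}
  Reached 6 of 8 vertices

Step 3: Only 6 of 8 vertices reached. Graph is disconnected.
Connected components: {1, 2, 3, 4, 6, 7}, {5}, {8}
Answer: No, the graph is not connected (3 components).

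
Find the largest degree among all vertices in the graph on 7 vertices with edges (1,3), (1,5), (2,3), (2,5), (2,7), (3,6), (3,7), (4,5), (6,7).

Step 1: Count edges incident to each vertex:
  deg(1) = 2 (neighbors: 3, 5)
  deg(2) = 3 (neighbors: 3, 5, 7)
  deg(3) = 4 (neighbors: 1, 2, 6, 7)
  deg(4) = 1 (neighbors: 5)
  deg(5) = 3 (neighbors: 1, 2, 4)
  deg(6) = 2 (neighbors: 3, 7)
  deg(7) = 3 (neighbors: 2, 3, 6)

Step 2: Find maximum:
  max(2, 3, 4, 1, 3, 2, 3) = 4 (vertex 3)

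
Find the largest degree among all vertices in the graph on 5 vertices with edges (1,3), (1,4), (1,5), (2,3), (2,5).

Step 1: Count edges incident to each vertex:
  deg(1) = 3 (neighbors: 3, 4, 5)
  deg(2) = 2 (neighbors: 3, 5)
  deg(3) = 2 (neighbors: 1, 2)
  deg(4) = 1 (neighbors: 1)
  deg(5) = 2 (neighbors: 1, 2)

Step 2: Find maximum:
  max(3, 2, 2, 1, 2) = 3 (vertex 1)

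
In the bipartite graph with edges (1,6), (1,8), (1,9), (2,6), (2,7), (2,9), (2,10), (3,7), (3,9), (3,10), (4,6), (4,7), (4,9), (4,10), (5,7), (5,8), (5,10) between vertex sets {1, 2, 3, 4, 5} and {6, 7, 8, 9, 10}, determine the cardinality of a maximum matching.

Step 1: List the neighbors of each left vertex:
  1: 6, 8, 9
  2: 6, 7, 9, 10
  3: 7, 9, 10
  4: 6, 7, 9, 10
  5: 7, 8, 10

Step 2: Greedily match left vertices, then look for augmenting paths:
  Match 1 -- 6
  Match 2 -- 7
  Match 3 -- 9
  Match 4 -- 10
  Match 5 -- 8
  No augmenting path remains.

Step 3: Verify this is maximum:
  Matching size 5 = min(|L|, |R|) = min(5, 5), which is an upper bound, so this matching is maximum.

Maximum matching: {(1,6), (2,7), (3,9), (4,10), (5,8)}
Size: 5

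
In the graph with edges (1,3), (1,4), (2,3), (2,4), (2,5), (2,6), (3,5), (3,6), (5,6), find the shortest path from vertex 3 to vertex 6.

Step 1: Build adjacency list:
  1: 3, 4
  2: 3, 4, 5, 6
  3: 1, 2, 5, 6
  4: 1, 2
  5: 2, 3, 6
  6: 2, 3, 5

Step 2: BFS from vertex 3 to find shortest path to 6:
  vertex 1 reached at distance 1
  vertex 2 reached at distance 1
  vertex 5 reached at distance 1
  vertex 6 reached at distance 1

Step 3: Shortest path: 3 -> 6
Path length: 1 edge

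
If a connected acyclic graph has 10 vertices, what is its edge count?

A tree on n vertices always has exactly n - 1 edges.
For n = 10: edges = 10 - 1 = 9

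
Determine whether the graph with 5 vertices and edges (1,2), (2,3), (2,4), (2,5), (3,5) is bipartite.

Step 1: Attempt 2-coloring using BFS:
  Start at vertex 1, assign color 0
  Color vertex 2 with color 1 (neighbor of 1)
  Color vertex 3 with color 0 (neighbor of 2)
  Color vertex 4 with color 0 (neighbor of 2)
  Color vertex 5 with color 0 (neighbor of 2)

Step 2: Conflict found! Vertices 3 and 5 are adjacent but have the same color.
This means the graph contains an odd cycle.

The graph is NOT bipartite.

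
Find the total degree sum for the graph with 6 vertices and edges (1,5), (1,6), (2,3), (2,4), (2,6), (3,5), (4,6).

Step 1: Count edges incident to each vertex:
  deg(1) = 2 (neighbors: 5, 6)
  deg(2) = 3 (neighbors: 3, 4, 6)
  deg(3) = 2 (neighbors: 2, 5)
  deg(4) = 2 (neighbors: 2, 6)
  deg(5) = 2 (neighbors: 1, 3)
  deg(6) = 3 (neighbors: 1, 2, 4)

Step 2: Sum all degrees:
  2 + 3 + 2 + 2 + 2 + 3 = 14

Verification: sum of degrees = 2 * |E| = 2 * 7 = 14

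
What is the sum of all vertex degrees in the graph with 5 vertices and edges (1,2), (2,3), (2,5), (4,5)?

Step 1: Count edges incident to each vertex:
  deg(1) = 1 (neighbors: 2)
  deg(2) = 3 (neighbors: 1, 3, 5)
  deg(3) = 1 (neighbors: 2)
  deg(4) = 1 (neighbors: 5)
  deg(5) = 2 (neighbors: 2, 4)

Step 2: Sum all degrees:
  1 + 3 + 1 + 1 + 2 = 8

Verification: sum of degrees = 2 * |E| = 2 * 4 = 8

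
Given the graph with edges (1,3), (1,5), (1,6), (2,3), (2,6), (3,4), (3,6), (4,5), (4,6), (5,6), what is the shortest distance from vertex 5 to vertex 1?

Step 1: Build adjacency list:
  1: 3, 5, 6
  2: 3, 6
  3: 1, 2, 4, 6
  4: 3, 5, 6
  5: 1, 4, 6
  6: 1, 2, 3, 4, 5

Step 2: BFS from vertex 5 to find shortest path to 1:
  vertex 1 reached at distance 1

Step 3: Shortest path: 5 -> 1
Path length: 1 edge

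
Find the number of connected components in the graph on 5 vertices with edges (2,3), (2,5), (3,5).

Step 1: Build adjacency list from edges:
  1: (none)
  2: 3, 5
  3: 2, 5
  4: (none)
  5: 2, 3

Step 2: Run BFS/DFS from vertex 1:
  Visited: {1}
  Reached 1 of 5 vertices

Step 3: Only 1 of 5 vertices reached. Graph is disconnected.
Connected components: {1}, {2, 3, 5}, {4}
Number of connected components: 3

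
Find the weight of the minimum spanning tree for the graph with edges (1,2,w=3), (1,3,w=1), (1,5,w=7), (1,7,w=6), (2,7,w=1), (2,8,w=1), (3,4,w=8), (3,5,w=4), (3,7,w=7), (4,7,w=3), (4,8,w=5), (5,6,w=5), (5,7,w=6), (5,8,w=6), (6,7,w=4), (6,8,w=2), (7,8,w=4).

Apply Kruskal's algorithm (sort edges by weight, add if no cycle):

Sorted edges by weight:
  (1,3) w=1
  (2,7) w=1
  (2,8) w=1
  (6,8) w=2
  (1,2) w=3
  (4,7) w=3
  (3,5) w=4
  (6,7) w=4
  (7,8) w=4
  (4,8) w=5
  (5,6) w=5
  (1,7) w=6
  (5,7) w=6
  (5,8) w=6
  (1,5) w=7
  (3,7) w=7
  (3,4) w=8

Add edge (1,3) w=1 -- no cycle. Running total: 1
Add edge (2,7) w=1 -- no cycle. Running total: 2
Add edge (2,8) w=1 -- no cycle. Running total: 3
Add edge (6,8) w=2 -- no cycle. Running total: 5
Add edge (1,2) w=3 -- no cycle. Running total: 8
Add edge (4,7) w=3 -- no cycle. Running total: 11
Add edge (3,5) w=4 -- no cycle. Running total: 15

MST edges: (1,3,w=1), (2,7,w=1), (2,8,w=1), (6,8,w=2), (1,2,w=3), (4,7,w=3), (3,5,w=4)
Total MST weight: 1 + 1 + 1 + 2 + 3 + 3 + 4 = 15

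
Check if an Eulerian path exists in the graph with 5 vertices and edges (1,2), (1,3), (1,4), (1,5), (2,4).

Step 1: Find the degree of each vertex:
  deg(1) = 4
  deg(2) = 2
  deg(3) = 1
  deg(4) = 2
  deg(5) = 1

Step 2: Count vertices with odd degree:
  Odd-degree vertices: 3, 5 (2 total)

Step 3: Apply Euler's theorem:
  - Eulerian circuit exists iff graph is connected and all vertices have even degree
  - Eulerian path exists iff graph is connected and has 0 or 2 odd-degree vertices

Graph is connected with exactly 2 odd-degree vertices (3, 5).
Eulerian path exists (starting and ending at the odd-degree vertices), but no Eulerian circuit.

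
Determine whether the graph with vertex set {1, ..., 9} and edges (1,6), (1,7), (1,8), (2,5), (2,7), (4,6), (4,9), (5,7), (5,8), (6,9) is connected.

Step 1: Build adjacency list from edges:
  1: 6, 7, 8
  2: 5, 7
  3: (none)
  4: 6, 9
  5: 2, 7, 8
  6: 1, 4, 9
  7: 1, 2, 5
  8: 1, 5
  9: 4, 6

Step 2: Run BFS/DFS from vertex 1:
  Visited: {1, 6, 7, 8, 4, 9, 2, 5}
  Reached 8 of 9 vertices

Step 3: Only 8 of 9 vertices reached. Graph is disconnected.
Connected components: {1, 2, 4, 5, 6, 7, 8, 9}, {3}
Answer: No, the graph is not connected (2 components).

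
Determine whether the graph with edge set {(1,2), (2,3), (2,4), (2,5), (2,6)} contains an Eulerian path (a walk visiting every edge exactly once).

Step 1: Find the degree of each vertex:
  deg(1) = 1
  deg(2) = 5
  deg(3) = 1
  deg(4) = 1
  deg(5) = 1
  deg(6) = 1

Step 2: Count vertices with odd degree:
  Odd-degree vertices: 1, 2, 3, 4, 5, 6 (6 total)

Step 3: Apply Euler's theorem:
  - Eulerian circuit exists iff graph is connected and all vertices have even degree
  - Eulerian path exists iff graph is connected and has 0 or 2 odd-degree vertices

Graph has 6 odd-degree vertices (need 0 or 2).
Neither Eulerian path nor Eulerian circuit exists.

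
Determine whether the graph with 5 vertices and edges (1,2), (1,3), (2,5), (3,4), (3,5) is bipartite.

Step 1: Attempt 2-coloring using BFS:
  Start at vertex 1, assign color 0
  Color vertex 2 with color 1 (neighbor of 1)
  Color vertex 3 with color 1 (neighbor of 1)
  Color vertex 5 with color 0 (neighbor of 2)
  Color vertex 4 with color 0 (neighbor of 3)

Step 2: 2-coloring succeeded. No conflicts found.
  Set A (color 0): {1, 4, 5}
  Set B (color 1): {2, 3}

The graph is bipartite with partition {1, 4, 5}, {2, 3}.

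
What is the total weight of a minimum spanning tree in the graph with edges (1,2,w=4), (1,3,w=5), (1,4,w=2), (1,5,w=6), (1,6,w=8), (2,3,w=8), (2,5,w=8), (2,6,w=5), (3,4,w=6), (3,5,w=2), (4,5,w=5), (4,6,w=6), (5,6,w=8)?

Apply Kruskal's algorithm (sort edges by weight, add if no cycle):

Sorted edges by weight:
  (1,4) w=2
  (3,5) w=2
  (1,2) w=4
  (1,3) w=5
  (2,6) w=5
  (4,5) w=5
  (1,5) w=6
  (3,4) w=6
  (4,6) w=6
  (1,6) w=8
  (2,5) w=8
  (2,3) w=8
  (5,6) w=8

Add edge (1,4) w=2 -- no cycle. Running total: 2
Add edge (3,5) w=2 -- no cycle. Running total: 4
Add edge (1,2) w=4 -- no cycle. Running total: 8
Add edge (1,3) w=5 -- no cycle. Running total: 13
Add edge (2,6) w=5 -- no cycle. Running total: 18

MST edges: (1,4,w=2), (3,5,w=2), (1,2,w=4), (1,3,w=5), (2,6,w=5)
Total MST weight: 2 + 2 + 4 + 5 + 5 = 18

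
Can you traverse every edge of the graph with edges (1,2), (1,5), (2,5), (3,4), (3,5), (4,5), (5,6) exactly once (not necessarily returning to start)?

Step 1: Find the degree of each vertex:
  deg(1) = 2
  deg(2) = 2
  deg(3) = 2
  deg(4) = 2
  deg(5) = 5
  deg(6) = 1

Step 2: Count vertices with odd degree:
  Odd-degree vertices: 5, 6 (2 total)

Step 3: Apply Euler's theorem:
  - Eulerian circuit exists iff graph is connected and all vertices have even degree
  - Eulerian path exists iff graph is connected and has 0 or 2 odd-degree vertices

Graph is connected with exactly 2 odd-degree vertices (5, 6).
Eulerian path exists (starting and ending at the odd-degree vertices), but no Eulerian circuit.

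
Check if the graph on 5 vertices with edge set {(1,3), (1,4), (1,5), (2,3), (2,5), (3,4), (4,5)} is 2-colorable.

Step 1: Attempt 2-coloring using BFS:
  Start at vertex 1, assign color 0
  Color vertex 3 with color 1 (neighbor of 1)
  Color vertex 4 with color 1 (neighbor of 1)
  Color vertex 5 with color 1 (neighbor of 1)
  Color vertex 2 with color 0 (neighbor of 3)

Step 2: Conflict found! Vertices 3 and 4 are adjacent but have the same color.
This means the graph contains an odd cycle.

The graph is NOT bipartite.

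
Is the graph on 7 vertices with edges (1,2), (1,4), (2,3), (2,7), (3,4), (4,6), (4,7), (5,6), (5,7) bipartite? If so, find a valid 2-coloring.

Step 1: Attempt 2-coloring using BFS:
  Start at vertex 1, assign color 0
  Color vertex 2 with color 1 (neighbor of 1)
  Color vertex 4 with color 1 (neighbor of 1)
  Color vertex 3 with color 0 (neighbor of 2)
  Color vertex 7 with color 0 (neighbor of 2)
  Color vertex 6 with color 0 (neighbor of 4)
  Color vertex 5 with color 1 (neighbor of 7)

Step 2: 2-coloring succeeded. No conflicts found.
  Set A (color 0): {1, 3, 6, 7}
  Set B (color 1): {2, 4, 5}

The graph is bipartite with partition {1, 3, 6, 7}, {2, 4, 5}.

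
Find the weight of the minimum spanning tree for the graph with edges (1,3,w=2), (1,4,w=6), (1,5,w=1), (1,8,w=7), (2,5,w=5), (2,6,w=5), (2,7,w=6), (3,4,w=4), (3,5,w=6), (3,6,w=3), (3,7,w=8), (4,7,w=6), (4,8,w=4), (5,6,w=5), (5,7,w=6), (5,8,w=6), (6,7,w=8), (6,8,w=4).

Apply Kruskal's algorithm (sort edges by weight, add if no cycle):

Sorted edges by weight:
  (1,5) w=1
  (1,3) w=2
  (3,6) w=3
  (3,4) w=4
  (4,8) w=4
  (6,8) w=4
  (2,6) w=5
  (2,5) w=5
  (5,6) w=5
  (1,4) w=6
  (2,7) w=6
  (3,5) w=6
  (4,7) w=6
  (5,7) w=6
  (5,8) w=6
  (1,8) w=7
  (3,7) w=8
  (6,7) w=8

Add edge (1,5) w=1 -- no cycle. Running total: 1
Add edge (1,3) w=2 -- no cycle. Running total: 3
Add edge (3,6) w=3 -- no cycle. Running total: 6
Add edge (3,4) w=4 -- no cycle. Running total: 10
Add edge (4,8) w=4 -- no cycle. Running total: 14
Skip edge (6,8) w=4 -- would create cycle
Add edge (2,6) w=5 -- no cycle. Running total: 19
Skip edge (2,5) w=5 -- would create cycle
Skip edge (5,6) w=5 -- would create cycle
Skip edge (1,4) w=6 -- would create cycle
Add edge (2,7) w=6 -- no cycle. Running total: 25

MST edges: (1,5,w=1), (1,3,w=2), (3,6,w=3), (3,4,w=4), (4,8,w=4), (2,6,w=5), (2,7,w=6)
Total MST weight: 1 + 2 + 3 + 4 + 4 + 5 + 6 = 25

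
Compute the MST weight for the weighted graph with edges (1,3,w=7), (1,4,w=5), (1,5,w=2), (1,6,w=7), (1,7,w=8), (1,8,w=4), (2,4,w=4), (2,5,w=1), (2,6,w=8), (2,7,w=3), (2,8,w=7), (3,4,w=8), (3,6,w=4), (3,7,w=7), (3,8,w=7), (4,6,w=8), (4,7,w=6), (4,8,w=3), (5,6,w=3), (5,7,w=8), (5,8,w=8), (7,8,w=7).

Apply Kruskal's algorithm (sort edges by weight, add if no cycle):

Sorted edges by weight:
  (2,5) w=1
  (1,5) w=2
  (2,7) w=3
  (4,8) w=3
  (5,6) w=3
  (1,8) w=4
  (2,4) w=4
  (3,6) w=4
  (1,4) w=5
  (4,7) w=6
  (1,6) w=7
  (1,3) w=7
  (2,8) w=7
  (3,7) w=7
  (3,8) w=7
  (7,8) w=7
  (1,7) w=8
  (2,6) w=8
  (3,4) w=8
  (4,6) w=8
  (5,7) w=8
  (5,8) w=8

Add edge (2,5) w=1 -- no cycle. Running total: 1
Add edge (1,5) w=2 -- no cycle. Running total: 3
Add edge (2,7) w=3 -- no cycle. Running total: 6
Add edge (4,8) w=3 -- no cycle. Running total: 9
Add edge (5,6) w=3 -- no cycle. Running total: 12
Add edge (1,8) w=4 -- no cycle. Running total: 16
Skip edge (2,4) w=4 -- would create cycle
Add edge (3,6) w=4 -- no cycle. Running total: 20

MST edges: (2,5,w=1), (1,5,w=2), (2,7,w=3), (4,8,w=3), (5,6,w=3), (1,8,w=4), (3,6,w=4)
Total MST weight: 1 + 2 + 3 + 3 + 3 + 4 + 4 = 20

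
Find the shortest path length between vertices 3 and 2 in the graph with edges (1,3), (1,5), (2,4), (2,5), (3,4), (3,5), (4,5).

Step 1: Build adjacency list:
  1: 3, 5
  2: 4, 5
  3: 1, 4, 5
  4: 2, 3, 5
  5: 1, 2, 3, 4

Step 2: BFS from vertex 3 to find shortest path to 2:
  vertex 1 reached at distance 1
  vertex 4 reached at distance 1
  vertex 5 reached at distance 1
  vertex 2 reached at distance 2

Step 3: Shortest path: 3 -> 4 -> 2
Path length: 2 edges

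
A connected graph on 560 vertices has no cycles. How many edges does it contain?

A tree on n vertices always has exactly n - 1 edges.
For n = 560: edges = 560 - 1 = 559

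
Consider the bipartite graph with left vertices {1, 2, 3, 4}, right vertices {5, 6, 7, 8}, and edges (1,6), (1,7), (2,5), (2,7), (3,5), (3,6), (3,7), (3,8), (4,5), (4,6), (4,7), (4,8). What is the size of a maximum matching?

Step 1: List the neighbors of each left vertex:
  1: 6, 7
  2: 5, 7
  3: 5, 6, 7, 8
  4: 5, 6, 7, 8

Step 2: Greedily match left vertices, then look for augmenting paths:
  Match 1 -- 6
  Match 2 -- 5
  Match 3 -- 7
  Match 4 -- 8
  No augmenting path remains.

Step 3: Verify this is maximum:
  Matching size 4 = min(|L|, |R|) = min(4, 4), which is an upper bound, so this matching is maximum.

Maximum matching: {(1,6), (2,5), (3,7), (4,8)}
Size: 4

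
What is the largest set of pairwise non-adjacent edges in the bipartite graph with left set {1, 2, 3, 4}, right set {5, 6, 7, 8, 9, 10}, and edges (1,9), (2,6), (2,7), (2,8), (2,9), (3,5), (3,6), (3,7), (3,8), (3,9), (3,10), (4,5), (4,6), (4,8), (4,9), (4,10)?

Step 1: List the neighbors of each left vertex:
  1: 9
  2: 6, 7, 8, 9
  3: 5, 6, 7, 8, 9, 10
  4: 5, 6, 8, 9, 10

Step 2: Greedily match left vertices, then look for augmenting paths:
  Match 1 -- 9
  Match 2 -- 6
  Match 3 -- 5
  Match 4 -- 8
  No augmenting path remains.

Step 3: Verify this is maximum:
  Matching size 4 = min(|L|, |R|) = min(4, 6), which is an upper bound, so this matching is maximum.

Maximum matching: {(1,9), (2,6), (3,5), (4,8)}
Size: 4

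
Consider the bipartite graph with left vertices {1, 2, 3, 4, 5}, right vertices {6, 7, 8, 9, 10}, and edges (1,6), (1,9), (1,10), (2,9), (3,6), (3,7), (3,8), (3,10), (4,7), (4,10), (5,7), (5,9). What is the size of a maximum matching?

Step 1: List the neighbors of each left vertex:
  1: 6, 9, 10
  2: 9
  3: 6, 7, 8, 10
  4: 7, 10
  5: 7, 9

Step 2: Greedily match left vertices, then look for augmenting paths:
  Match 1 -- 6
  Match 2 -- 9
  Match 3 -- 8
  Match 4 -- 10
  Match 5 -- 7
  No augmenting path remains.

Step 3: Verify this is maximum:
  Matching size 5 = min(|L|, |R|) = min(5, 5), which is an upper bound, so this matching is maximum.

Maximum matching: {(1,6), (2,9), (3,8), (4,10), (5,7)}
Size: 5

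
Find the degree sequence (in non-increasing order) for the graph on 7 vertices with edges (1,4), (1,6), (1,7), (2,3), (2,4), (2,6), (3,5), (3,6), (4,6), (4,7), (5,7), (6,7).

Step 1: Count edges incident to each vertex:
  deg(1) = 3 (neighbors: 4, 6, 7)
  deg(2) = 3 (neighbors: 3, 4, 6)
  deg(3) = 3 (neighbors: 2, 5, 6)
  deg(4) = 4 (neighbors: 1, 2, 6, 7)
  deg(5) = 2 (neighbors: 3, 7)
  deg(6) = 5 (neighbors: 1, 2, 3, 4, 7)
  deg(7) = 4 (neighbors: 1, 4, 5, 6)

Step 2: Sort degrees in non-increasing order:
  Degrees: [3, 3, 3, 4, 2, 5, 4] -> sorted: [5, 4, 4, 3, 3, 3, 2]

Degree sequence: [5, 4, 4, 3, 3, 3, 2]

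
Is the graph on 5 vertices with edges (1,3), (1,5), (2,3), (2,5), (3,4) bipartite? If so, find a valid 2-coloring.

Step 1: Attempt 2-coloring using BFS:
  Start at vertex 1, assign color 0
  Color vertex 3 with color 1 (neighbor of 1)
  Color vertex 5 with color 1 (neighbor of 1)
  Color vertex 2 with color 0 (neighbor of 3)
  Color vertex 4 with color 0 (neighbor of 3)

Step 2: 2-coloring succeeded. No conflicts found.
  Set A (color 0): {1, 2, 4}
  Set B (color 1): {3, 5}

The graph is bipartite with partition {1, 2, 4}, {3, 5}.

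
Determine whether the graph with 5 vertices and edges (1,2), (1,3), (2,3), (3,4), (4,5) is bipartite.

Step 1: Attempt 2-coloring using BFS:
  Start at vertex 1, assign color 0
  Color vertex 2 with color 1 (neighbor of 1)
  Color vertex 3 with color 1 (neighbor of 1)

Step 2: Conflict found! Vertices 2 and 3 are adjacent but have the same color.
This means the graph contains an odd cycle.

The graph is NOT bipartite.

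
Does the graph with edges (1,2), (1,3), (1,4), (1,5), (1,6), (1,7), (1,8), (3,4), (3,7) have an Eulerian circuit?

Step 1: Find the degree of each vertex:
  deg(1) = 7
  deg(2) = 1
  deg(3) = 3
  deg(4) = 2
  deg(5) = 1
  deg(6) = 1
  deg(7) = 2
  deg(8) = 1

Step 2: Count vertices with odd degree:
  Odd-degree vertices: 1, 2, 3, 5, 6, 8 (6 total)

Step 3: Apply Euler's theorem:
  - Eulerian circuit exists iff graph is connected and all vertices have even degree
  - Eulerian path exists iff graph is connected and has 0 or 2 odd-degree vertices

Graph has 6 odd-degree vertices (need 0 or 2).
Neither Eulerian path nor Eulerian circuit exists.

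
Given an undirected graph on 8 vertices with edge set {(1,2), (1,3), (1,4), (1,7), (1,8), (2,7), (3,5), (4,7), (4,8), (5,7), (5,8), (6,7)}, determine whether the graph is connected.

Step 1: Build adjacency list from edges:
  1: 2, 3, 4, 7, 8
  2: 1, 7
  3: 1, 5
  4: 1, 7, 8
  5: 3, 7, 8
  6: 7
  7: 1, 2, 4, 5, 6
  8: 1, 4, 5

Step 2: Run BFS/DFS from vertex 1:
  Visited: {1, 2, 3, 4, 7, 8, 5, 6}
  Reached 8 of 8 vertices

Step 3: All 8 vertices reached from vertex 1, so the graph is connected.
Answer: Yes, the graph is connected.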